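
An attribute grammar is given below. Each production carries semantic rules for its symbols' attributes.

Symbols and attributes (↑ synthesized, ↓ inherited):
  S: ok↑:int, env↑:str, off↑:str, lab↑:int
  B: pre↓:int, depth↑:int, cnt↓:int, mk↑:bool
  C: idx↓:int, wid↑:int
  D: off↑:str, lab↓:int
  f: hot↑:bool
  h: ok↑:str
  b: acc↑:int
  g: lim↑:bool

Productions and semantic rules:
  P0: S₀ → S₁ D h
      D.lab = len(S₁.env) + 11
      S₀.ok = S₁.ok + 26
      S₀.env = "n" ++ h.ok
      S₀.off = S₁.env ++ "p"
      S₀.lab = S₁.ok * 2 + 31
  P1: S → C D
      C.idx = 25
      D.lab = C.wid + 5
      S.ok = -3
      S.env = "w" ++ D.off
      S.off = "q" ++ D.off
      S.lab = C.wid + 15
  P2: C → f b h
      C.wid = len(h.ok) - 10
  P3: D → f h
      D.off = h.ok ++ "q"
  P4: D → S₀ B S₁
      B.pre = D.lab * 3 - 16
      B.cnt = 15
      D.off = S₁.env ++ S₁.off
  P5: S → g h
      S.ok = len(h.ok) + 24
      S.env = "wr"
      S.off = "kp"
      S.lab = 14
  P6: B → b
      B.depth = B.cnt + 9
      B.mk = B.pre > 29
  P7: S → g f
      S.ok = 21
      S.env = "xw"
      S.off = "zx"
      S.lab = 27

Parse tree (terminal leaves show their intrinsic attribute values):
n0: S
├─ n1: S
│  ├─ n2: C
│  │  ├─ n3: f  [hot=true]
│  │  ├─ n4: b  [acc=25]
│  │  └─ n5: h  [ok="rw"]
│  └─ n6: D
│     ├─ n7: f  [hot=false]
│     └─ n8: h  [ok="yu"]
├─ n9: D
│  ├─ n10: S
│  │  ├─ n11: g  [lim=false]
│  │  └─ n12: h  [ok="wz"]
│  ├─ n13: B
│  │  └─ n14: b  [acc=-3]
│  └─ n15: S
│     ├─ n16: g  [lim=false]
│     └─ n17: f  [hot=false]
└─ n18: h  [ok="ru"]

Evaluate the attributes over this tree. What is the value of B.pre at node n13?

1. n2.idx = 25  [25]
2. n3.hot = true  [terminal]
3. n4.acc = 25  [terminal]
4. n5.ok = "rw"  [terminal]
5. n2.wid = -8  [len(h.ok) - 10]
6. n6.lab = -3  [C.wid + 5]
7. n7.hot = false  [terminal]
8. n8.ok = "yu"  [terminal]
9. n6.off = "yuq"  [h.ok ++ "q"]
10. n1.ok = -3  [-3]
11. n1.env = "wyuq"  ["w" ++ D.off]
12. n1.off = "qyuq"  ["q" ++ D.off]
13. n1.lab = 7  [C.wid + 15]
14. n9.lab = 15  [len(S₁.env) + 11]
15. n11.lim = false  [terminal]
16. n12.ok = "wz"  [terminal]
17. n10.ok = 26  [len(h.ok) + 24]
18. n10.env = "wr"  ["wr"]
19. n10.off = "kp"  ["kp"]
20. n10.lab = 14  [14]
21. n13.pre = 29  [D.lab * 3 - 16]
22. n13.cnt = 15  [15]
23. n14.acc = -3  [terminal]
24. n13.depth = 24  [B.cnt + 9]
25. n13.mk = false  [B.pre > 29]
26. n16.lim = false  [terminal]
27. n17.hot = false  [terminal]
28. n15.ok = 21  [21]
29. n15.env = "xw"  ["xw"]
30. n15.off = "zx"  ["zx"]
31. n15.lab = 27  [27]
32. n9.off = "xwzx"  [S₁.env ++ S₁.off]
33. n18.ok = "ru"  [terminal]
34. n0.ok = 23  [S₁.ok + 26]
35. n0.env = "nru"  ["n" ++ h.ok]
36. n0.off = "wyuqp"  [S₁.env ++ "p"]
37. n0.lab = 25  [S₁.ok * 2 + 31]

29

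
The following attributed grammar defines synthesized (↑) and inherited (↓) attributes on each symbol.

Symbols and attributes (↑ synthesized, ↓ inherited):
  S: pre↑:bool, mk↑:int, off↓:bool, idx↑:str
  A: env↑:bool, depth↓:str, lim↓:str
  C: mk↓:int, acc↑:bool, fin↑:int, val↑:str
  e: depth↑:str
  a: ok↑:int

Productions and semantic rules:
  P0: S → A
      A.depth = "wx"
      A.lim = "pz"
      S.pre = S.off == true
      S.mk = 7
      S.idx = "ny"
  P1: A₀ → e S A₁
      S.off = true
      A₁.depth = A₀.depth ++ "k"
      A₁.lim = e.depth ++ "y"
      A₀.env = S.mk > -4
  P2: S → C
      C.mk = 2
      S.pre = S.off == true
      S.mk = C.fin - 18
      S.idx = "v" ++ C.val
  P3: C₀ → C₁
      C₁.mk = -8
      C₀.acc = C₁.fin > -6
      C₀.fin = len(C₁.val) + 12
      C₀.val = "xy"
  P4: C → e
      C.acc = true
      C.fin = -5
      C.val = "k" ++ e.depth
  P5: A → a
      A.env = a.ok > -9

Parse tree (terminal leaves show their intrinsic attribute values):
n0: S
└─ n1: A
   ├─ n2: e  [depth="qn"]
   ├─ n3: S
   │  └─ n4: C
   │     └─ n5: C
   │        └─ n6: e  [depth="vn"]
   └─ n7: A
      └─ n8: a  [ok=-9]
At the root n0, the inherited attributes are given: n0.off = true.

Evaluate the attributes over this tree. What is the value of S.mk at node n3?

-3

1. n0.off = true  [given at root]
2. n1.depth = "wx"  ["wx"]
3. n1.lim = "pz"  ["pz"]
4. n2.depth = "qn"  [terminal]
5. n3.off = true  [true]
6. n4.mk = 2  [2]
7. n5.mk = -8  [-8]
8. n6.depth = "vn"  [terminal]
9. n5.acc = true  [true]
10. n5.fin = -5  [-5]
11. n5.val = "kvn"  ["k" ++ e.depth]
12. n4.acc = true  [C₁.fin > -6]
13. n4.fin = 15  [len(C₁.val) + 12]
14. n4.val = "xy"  ["xy"]
15. n3.pre = true  [S.off == true]
16. n3.mk = -3  [C.fin - 18]
17. n3.idx = "vxy"  ["v" ++ C.val]
18. n7.depth = "wxk"  [A₀.depth ++ "k"]
19. n7.lim = "qny"  [e.depth ++ "y"]
20. n8.ok = -9  [terminal]
21. n7.env = false  [a.ok > -9]
22. n1.env = true  [S.mk > -4]
23. n0.pre = true  [S.off == true]
24. n0.mk = 7  [7]
25. n0.idx = "ny"  ["ny"]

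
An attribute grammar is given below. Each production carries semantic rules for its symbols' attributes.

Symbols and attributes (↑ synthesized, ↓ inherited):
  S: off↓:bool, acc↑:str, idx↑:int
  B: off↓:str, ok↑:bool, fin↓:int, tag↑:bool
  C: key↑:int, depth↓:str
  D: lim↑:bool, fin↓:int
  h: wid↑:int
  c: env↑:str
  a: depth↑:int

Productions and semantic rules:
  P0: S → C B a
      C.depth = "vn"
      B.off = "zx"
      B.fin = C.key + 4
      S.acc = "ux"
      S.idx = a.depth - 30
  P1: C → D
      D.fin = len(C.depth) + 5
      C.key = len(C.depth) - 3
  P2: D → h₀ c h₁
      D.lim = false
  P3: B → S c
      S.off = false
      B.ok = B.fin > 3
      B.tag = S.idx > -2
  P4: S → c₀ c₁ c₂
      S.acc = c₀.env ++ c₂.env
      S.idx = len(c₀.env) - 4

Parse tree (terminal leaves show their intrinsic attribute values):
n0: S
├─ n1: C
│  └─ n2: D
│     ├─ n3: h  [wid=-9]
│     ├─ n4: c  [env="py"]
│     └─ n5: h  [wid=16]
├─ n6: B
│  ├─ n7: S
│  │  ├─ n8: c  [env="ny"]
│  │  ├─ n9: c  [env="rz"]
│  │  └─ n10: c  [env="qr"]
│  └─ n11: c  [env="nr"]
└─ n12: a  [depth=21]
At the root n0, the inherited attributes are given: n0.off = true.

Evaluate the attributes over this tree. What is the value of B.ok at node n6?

false

1. n0.off = true  [given at root]
2. n1.depth = "vn"  ["vn"]
3. n2.fin = 7  [len(C.depth) + 5]
4. n3.wid = -9  [terminal]
5. n4.env = "py"  [terminal]
6. n5.wid = 16  [terminal]
7. n2.lim = false  [false]
8. n1.key = -1  [len(C.depth) - 3]
9. n6.off = "zx"  ["zx"]
10. n6.fin = 3  [C.key + 4]
11. n7.off = false  [false]
12. n8.env = "ny"  [terminal]
13. n9.env = "rz"  [terminal]
14. n10.env = "qr"  [terminal]
15. n7.acc = "nyqr"  [c₀.env ++ c₂.env]
16. n7.idx = -2  [len(c₀.env) - 4]
17. n11.env = "nr"  [terminal]
18. n6.ok = false  [B.fin > 3]
19. n6.tag = false  [S.idx > -2]
20. n12.depth = 21  [terminal]
21. n0.acc = "ux"  ["ux"]
22. n0.idx = -9  [a.depth - 30]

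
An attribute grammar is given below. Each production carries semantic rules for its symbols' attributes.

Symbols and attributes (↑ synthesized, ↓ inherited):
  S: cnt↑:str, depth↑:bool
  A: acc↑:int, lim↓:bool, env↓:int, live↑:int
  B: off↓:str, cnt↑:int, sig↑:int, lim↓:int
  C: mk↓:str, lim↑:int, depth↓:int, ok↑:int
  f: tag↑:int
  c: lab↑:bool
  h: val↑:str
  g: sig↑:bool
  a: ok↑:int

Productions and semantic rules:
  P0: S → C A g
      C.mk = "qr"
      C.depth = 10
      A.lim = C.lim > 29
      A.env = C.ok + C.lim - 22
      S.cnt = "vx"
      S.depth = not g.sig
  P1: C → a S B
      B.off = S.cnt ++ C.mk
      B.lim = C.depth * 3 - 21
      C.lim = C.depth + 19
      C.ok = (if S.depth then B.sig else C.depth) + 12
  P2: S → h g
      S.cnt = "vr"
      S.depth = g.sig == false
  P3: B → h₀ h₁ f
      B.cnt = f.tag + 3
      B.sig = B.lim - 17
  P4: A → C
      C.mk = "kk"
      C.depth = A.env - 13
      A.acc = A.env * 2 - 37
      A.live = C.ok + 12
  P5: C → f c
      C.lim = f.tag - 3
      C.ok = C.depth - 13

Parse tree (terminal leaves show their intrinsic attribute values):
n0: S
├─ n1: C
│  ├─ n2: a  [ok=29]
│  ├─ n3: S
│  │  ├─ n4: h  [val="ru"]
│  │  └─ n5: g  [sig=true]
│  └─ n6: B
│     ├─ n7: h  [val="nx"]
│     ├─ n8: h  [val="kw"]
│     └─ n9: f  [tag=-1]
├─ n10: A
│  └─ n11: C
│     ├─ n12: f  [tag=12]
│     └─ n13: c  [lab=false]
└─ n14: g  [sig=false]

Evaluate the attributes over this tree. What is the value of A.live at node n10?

15

1. n1.mk = "qr"  ["qr"]
2. n1.depth = 10  [10]
3. n2.ok = 29  [terminal]
4. n4.val = "ru"  [terminal]
5. n5.sig = true  [terminal]
6. n3.cnt = "vr"  ["vr"]
7. n3.depth = false  [g.sig == false]
8. n6.off = "vrqr"  [S.cnt ++ C.mk]
9. n6.lim = 9  [C.depth * 3 - 21]
10. n7.val = "nx"  [terminal]
11. n8.val = "kw"  [terminal]
12. n9.tag = -1  [terminal]
13. n6.cnt = 2  [f.tag + 3]
14. n6.sig = -8  [B.lim - 17]
15. n1.lim = 29  [C.depth + 19]
16. n1.ok = 22  [(if S.depth then B.sig else C.depth) + 12]
17. n10.lim = false  [C.lim > 29]
18. n10.env = 29  [C.ok + C.lim - 22]
19. n11.mk = "kk"  ["kk"]
20. n11.depth = 16  [A.env - 13]
21. n12.tag = 12  [terminal]
22. n13.lab = false  [terminal]
23. n11.lim = 9  [f.tag - 3]
24. n11.ok = 3  [C.depth - 13]
25. n10.acc = 21  [A.env * 2 - 37]
26. n10.live = 15  [C.ok + 12]
27. n14.sig = false  [terminal]
28. n0.cnt = "vx"  ["vx"]
29. n0.depth = true  [not g.sig]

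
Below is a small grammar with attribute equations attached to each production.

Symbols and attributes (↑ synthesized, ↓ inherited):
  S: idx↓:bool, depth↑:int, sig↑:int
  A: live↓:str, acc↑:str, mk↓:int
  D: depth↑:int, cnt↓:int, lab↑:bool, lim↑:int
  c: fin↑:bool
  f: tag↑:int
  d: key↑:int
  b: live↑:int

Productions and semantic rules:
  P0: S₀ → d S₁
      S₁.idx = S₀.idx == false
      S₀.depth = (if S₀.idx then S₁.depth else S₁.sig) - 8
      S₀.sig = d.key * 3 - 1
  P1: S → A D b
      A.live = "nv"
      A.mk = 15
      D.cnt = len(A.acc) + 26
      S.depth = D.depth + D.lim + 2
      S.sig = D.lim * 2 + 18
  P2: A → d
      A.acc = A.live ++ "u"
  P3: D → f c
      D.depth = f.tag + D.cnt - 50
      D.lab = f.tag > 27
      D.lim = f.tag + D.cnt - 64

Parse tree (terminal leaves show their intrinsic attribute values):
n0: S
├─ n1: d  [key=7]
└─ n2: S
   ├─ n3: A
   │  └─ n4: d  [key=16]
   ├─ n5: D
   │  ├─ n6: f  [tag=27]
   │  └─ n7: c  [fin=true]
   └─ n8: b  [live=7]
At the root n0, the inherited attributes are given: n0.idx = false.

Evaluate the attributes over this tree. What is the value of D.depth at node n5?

1. n0.idx = false  [given at root]
2. n1.key = 7  [terminal]
3. n2.idx = true  [S₀.idx == false]
4. n3.live = "nv"  ["nv"]
5. n3.mk = 15  [15]
6. n4.key = 16  [terminal]
7. n3.acc = "nvu"  [A.live ++ "u"]
8. n5.cnt = 29  [len(A.acc) + 26]
9. n6.tag = 27  [terminal]
10. n7.fin = true  [terminal]
11. n5.depth = 6  [f.tag + D.cnt - 50]
12. n5.lab = false  [f.tag > 27]
13. n5.lim = -8  [f.tag + D.cnt - 64]
14. n8.live = 7  [terminal]
15. n2.depth = 0  [D.depth + D.lim + 2]
16. n2.sig = 2  [D.lim * 2 + 18]
17. n0.depth = -6  [(if S₀.idx then S₁.depth else S₁.sig) - 8]
18. n0.sig = 20  [d.key * 3 - 1]

6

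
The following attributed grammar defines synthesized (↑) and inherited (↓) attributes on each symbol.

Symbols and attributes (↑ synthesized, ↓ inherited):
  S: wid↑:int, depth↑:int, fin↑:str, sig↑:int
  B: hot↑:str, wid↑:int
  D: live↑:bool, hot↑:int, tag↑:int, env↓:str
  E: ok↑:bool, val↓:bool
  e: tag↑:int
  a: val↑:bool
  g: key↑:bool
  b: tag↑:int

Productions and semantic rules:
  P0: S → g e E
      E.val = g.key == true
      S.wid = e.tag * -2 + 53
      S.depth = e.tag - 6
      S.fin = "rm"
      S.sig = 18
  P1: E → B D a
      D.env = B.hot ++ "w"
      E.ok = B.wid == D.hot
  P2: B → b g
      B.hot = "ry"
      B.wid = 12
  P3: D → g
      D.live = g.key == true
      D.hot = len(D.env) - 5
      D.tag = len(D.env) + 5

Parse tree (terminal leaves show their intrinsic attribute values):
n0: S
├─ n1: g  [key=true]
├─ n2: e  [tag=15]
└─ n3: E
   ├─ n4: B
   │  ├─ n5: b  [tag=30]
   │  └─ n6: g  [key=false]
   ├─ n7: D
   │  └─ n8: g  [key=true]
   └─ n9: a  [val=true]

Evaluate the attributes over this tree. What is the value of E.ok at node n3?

false

1. n1.key = true  [terminal]
2. n2.tag = 15  [terminal]
3. n3.val = true  [g.key == true]
4. n5.tag = 30  [terminal]
5. n6.key = false  [terminal]
6. n4.hot = "ry"  ["ry"]
7. n4.wid = 12  [12]
8. n7.env = "ryw"  [B.hot ++ "w"]
9. n8.key = true  [terminal]
10. n7.live = true  [g.key == true]
11. n7.hot = -2  [len(D.env) - 5]
12. n7.tag = 8  [len(D.env) + 5]
13. n9.val = true  [terminal]
14. n3.ok = false  [B.wid == D.hot]
15. n0.wid = 23  [e.tag * -2 + 53]
16. n0.depth = 9  [e.tag - 6]
17. n0.fin = "rm"  ["rm"]
18. n0.sig = 18  [18]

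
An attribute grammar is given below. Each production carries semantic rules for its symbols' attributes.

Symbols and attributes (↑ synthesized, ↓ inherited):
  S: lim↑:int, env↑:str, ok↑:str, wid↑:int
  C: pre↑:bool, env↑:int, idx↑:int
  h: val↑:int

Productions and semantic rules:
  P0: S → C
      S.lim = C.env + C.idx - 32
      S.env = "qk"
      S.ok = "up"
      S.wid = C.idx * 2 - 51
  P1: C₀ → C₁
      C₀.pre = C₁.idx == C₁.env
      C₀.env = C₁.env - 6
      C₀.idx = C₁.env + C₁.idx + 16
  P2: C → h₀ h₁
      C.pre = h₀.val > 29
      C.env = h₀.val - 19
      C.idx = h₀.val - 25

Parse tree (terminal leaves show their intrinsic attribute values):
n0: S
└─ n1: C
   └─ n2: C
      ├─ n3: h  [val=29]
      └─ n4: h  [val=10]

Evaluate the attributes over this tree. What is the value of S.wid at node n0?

1. n3.val = 29  [terminal]
2. n4.val = 10  [terminal]
3. n2.pre = false  [h₀.val > 29]
4. n2.env = 10  [h₀.val - 19]
5. n2.idx = 4  [h₀.val - 25]
6. n1.pre = false  [C₁.idx == C₁.env]
7. n1.env = 4  [C₁.env - 6]
8. n1.idx = 30  [C₁.env + C₁.idx + 16]
9. n0.lim = 2  [C.env + C.idx - 32]
10. n0.env = "qk"  ["qk"]
11. n0.ok = "up"  ["up"]
12. n0.wid = 9  [C.idx * 2 - 51]

9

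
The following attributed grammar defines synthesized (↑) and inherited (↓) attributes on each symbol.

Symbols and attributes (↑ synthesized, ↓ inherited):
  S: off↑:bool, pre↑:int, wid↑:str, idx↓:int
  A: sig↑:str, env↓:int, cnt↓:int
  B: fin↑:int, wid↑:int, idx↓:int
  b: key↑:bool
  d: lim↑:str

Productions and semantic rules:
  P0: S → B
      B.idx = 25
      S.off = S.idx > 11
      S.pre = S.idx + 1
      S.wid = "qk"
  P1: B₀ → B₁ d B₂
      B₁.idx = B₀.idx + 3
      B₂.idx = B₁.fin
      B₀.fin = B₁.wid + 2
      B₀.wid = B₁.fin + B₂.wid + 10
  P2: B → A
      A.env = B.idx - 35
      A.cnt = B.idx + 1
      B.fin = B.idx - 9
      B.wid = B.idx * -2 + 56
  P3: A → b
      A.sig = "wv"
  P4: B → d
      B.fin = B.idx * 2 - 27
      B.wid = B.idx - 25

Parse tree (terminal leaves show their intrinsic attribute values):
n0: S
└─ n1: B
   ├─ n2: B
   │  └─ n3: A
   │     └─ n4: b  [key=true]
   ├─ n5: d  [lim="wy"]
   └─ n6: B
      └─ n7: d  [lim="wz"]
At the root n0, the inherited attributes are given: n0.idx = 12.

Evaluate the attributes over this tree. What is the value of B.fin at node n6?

11

1. n0.idx = 12  [given at root]
2. n1.idx = 25  [25]
3. n2.idx = 28  [B₀.idx + 3]
4. n3.env = -7  [B.idx - 35]
5. n3.cnt = 29  [B.idx + 1]
6. n4.key = true  [terminal]
7. n3.sig = "wv"  ["wv"]
8. n2.fin = 19  [B.idx - 9]
9. n2.wid = 0  [B.idx * -2 + 56]
10. n5.lim = "wy"  [terminal]
11. n6.idx = 19  [B₁.fin]
12. n7.lim = "wz"  [terminal]
13. n6.fin = 11  [B.idx * 2 - 27]
14. n6.wid = -6  [B.idx - 25]
15. n1.fin = 2  [B₁.wid + 2]
16. n1.wid = 23  [B₁.fin + B₂.wid + 10]
17. n0.off = true  [S.idx > 11]
18. n0.pre = 13  [S.idx + 1]
19. n0.wid = "qk"  ["qk"]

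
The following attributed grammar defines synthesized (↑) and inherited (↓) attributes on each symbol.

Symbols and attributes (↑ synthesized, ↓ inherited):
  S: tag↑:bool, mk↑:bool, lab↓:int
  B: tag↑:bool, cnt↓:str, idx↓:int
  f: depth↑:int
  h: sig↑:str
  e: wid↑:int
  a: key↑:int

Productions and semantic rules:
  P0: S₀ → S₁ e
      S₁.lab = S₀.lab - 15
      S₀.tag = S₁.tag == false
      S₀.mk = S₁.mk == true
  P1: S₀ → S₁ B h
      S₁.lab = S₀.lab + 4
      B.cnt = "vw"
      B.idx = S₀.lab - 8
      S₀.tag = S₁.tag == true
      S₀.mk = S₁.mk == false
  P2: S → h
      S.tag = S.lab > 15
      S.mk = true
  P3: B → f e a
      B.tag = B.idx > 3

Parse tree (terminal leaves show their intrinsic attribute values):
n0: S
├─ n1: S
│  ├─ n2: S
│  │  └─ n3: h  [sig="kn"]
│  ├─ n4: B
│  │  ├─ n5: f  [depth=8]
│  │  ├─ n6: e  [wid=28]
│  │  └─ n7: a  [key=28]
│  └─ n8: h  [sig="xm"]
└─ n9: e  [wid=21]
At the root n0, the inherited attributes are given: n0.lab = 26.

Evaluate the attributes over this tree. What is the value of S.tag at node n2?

1. n0.lab = 26  [given at root]
2. n1.lab = 11  [S₀.lab - 15]
3. n2.lab = 15  [S₀.lab + 4]
4. n3.sig = "kn"  [terminal]
5. n2.tag = false  [S.lab > 15]
6. n2.mk = true  [true]
7. n4.cnt = "vw"  ["vw"]
8. n4.idx = 3  [S₀.lab - 8]
9. n5.depth = 8  [terminal]
10. n6.wid = 28  [terminal]
11. n7.key = 28  [terminal]
12. n4.tag = false  [B.idx > 3]
13. n8.sig = "xm"  [terminal]
14. n1.tag = false  [S₁.tag == true]
15. n1.mk = false  [S₁.mk == false]
16. n9.wid = 21  [terminal]
17. n0.tag = true  [S₁.tag == false]
18. n0.mk = false  [S₁.mk == true]

false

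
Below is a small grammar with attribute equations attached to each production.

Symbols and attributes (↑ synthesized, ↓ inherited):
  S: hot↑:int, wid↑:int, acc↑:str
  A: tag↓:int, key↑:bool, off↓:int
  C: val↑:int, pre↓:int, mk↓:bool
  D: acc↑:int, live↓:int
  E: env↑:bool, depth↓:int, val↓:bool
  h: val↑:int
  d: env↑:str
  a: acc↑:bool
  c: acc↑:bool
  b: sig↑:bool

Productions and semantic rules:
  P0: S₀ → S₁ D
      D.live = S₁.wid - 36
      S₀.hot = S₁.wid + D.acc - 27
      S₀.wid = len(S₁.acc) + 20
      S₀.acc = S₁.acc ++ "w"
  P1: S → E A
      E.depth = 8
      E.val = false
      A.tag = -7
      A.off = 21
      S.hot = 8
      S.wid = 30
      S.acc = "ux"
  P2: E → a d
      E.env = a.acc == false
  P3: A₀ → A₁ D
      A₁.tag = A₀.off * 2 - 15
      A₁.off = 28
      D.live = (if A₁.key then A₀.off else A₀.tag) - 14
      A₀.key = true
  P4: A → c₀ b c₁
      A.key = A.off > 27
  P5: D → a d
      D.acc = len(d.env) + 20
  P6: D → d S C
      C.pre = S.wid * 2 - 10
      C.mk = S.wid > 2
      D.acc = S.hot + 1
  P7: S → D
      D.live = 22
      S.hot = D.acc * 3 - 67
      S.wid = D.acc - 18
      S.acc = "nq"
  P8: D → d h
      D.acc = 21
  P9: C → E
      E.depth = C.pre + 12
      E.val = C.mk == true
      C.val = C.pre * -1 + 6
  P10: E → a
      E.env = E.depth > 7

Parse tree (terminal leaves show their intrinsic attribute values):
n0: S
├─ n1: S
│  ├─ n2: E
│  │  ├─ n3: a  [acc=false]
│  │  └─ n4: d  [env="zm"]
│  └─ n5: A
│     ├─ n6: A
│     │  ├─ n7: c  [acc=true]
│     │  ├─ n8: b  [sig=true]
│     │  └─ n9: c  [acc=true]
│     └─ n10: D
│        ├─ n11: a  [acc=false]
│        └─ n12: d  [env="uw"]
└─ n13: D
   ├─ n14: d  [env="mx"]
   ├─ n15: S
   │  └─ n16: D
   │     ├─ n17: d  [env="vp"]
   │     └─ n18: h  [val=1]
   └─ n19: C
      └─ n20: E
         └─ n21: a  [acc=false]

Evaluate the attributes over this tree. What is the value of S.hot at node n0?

0

1. n2.depth = 8  [8]
2. n2.val = false  [false]
3. n3.acc = false  [terminal]
4. n4.env = "zm"  [terminal]
5. n2.env = true  [a.acc == false]
6. n5.tag = -7  [-7]
7. n5.off = 21  [21]
8. n6.tag = 27  [A₀.off * 2 - 15]
9. n6.off = 28  [28]
10. n7.acc = true  [terminal]
11. n8.sig = true  [terminal]
12. n9.acc = true  [terminal]
13. n6.key = true  [A.off > 27]
14. n10.live = 7  [(if A₁.key then A₀.off else A₀.tag) - 14]
15. n11.acc = false  [terminal]
16. n12.env = "uw"  [terminal]
17. n10.acc = 22  [len(d.env) + 20]
18. n5.key = true  [true]
19. n1.hot = 8  [8]
20. n1.wid = 30  [30]
21. n1.acc = "ux"  ["ux"]
22. n13.live = -6  [S₁.wid - 36]
23. n14.env = "mx"  [terminal]
24. n16.live = 22  [22]
25. n17.env = "vp"  [terminal]
26. n18.val = 1  [terminal]
27. n16.acc = 21  [21]
28. n15.hot = -4  [D.acc * 3 - 67]
29. n15.wid = 3  [D.acc - 18]
30. n15.acc = "nq"  ["nq"]
31. n19.pre = -4  [S.wid * 2 - 10]
32. n19.mk = true  [S.wid > 2]
33. n20.depth = 8  [C.pre + 12]
34. n20.val = true  [C.mk == true]
35. n21.acc = false  [terminal]
36. n20.env = true  [E.depth > 7]
37. n19.val = 10  [C.pre * -1 + 6]
38. n13.acc = -3  [S.hot + 1]
39. n0.hot = 0  [S₁.wid + D.acc - 27]
40. n0.wid = 22  [len(S₁.acc) + 20]
41. n0.acc = "uxw"  [S₁.acc ++ "w"]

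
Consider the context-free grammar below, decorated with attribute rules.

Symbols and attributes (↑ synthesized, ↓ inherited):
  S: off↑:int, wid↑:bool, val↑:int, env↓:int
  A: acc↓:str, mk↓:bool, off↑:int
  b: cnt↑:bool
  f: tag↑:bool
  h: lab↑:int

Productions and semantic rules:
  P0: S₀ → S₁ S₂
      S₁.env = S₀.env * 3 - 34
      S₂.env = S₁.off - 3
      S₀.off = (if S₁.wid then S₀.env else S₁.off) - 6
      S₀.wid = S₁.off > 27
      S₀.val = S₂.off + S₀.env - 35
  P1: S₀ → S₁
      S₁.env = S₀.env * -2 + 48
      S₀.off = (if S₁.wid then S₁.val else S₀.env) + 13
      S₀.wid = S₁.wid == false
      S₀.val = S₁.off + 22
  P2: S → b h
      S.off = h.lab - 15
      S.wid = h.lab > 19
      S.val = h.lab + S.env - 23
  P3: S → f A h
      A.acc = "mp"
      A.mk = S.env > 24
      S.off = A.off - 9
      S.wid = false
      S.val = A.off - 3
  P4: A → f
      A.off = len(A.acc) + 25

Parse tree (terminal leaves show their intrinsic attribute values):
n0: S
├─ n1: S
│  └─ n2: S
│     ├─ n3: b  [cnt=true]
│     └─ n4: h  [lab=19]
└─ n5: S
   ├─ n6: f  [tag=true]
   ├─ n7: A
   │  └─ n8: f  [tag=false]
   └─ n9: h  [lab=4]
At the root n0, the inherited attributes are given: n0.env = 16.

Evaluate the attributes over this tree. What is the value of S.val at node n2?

16

1. n0.env = 16  [given at root]
2. n1.env = 14  [S₀.env * 3 - 34]
3. n2.env = 20  [S₀.env * -2 + 48]
4. n3.cnt = true  [terminal]
5. n4.lab = 19  [terminal]
6. n2.off = 4  [h.lab - 15]
7. n2.wid = false  [h.lab > 19]
8. n2.val = 16  [h.lab + S.env - 23]
9. n1.off = 27  [(if S₁.wid then S₁.val else S₀.env) + 13]
10. n1.wid = true  [S₁.wid == false]
11. n1.val = 26  [S₁.off + 22]
12. n5.env = 24  [S₁.off - 3]
13. n6.tag = true  [terminal]
14. n7.acc = "mp"  ["mp"]
15. n7.mk = false  [S.env > 24]
16. n8.tag = false  [terminal]
17. n7.off = 27  [len(A.acc) + 25]
18. n9.lab = 4  [terminal]
19. n5.off = 18  [A.off - 9]
20. n5.wid = false  [false]
21. n5.val = 24  [A.off - 3]
22. n0.off = 10  [(if S₁.wid then S₀.env else S₁.off) - 6]
23. n0.wid = false  [S₁.off > 27]
24. n0.val = -1  [S₂.off + S₀.env - 35]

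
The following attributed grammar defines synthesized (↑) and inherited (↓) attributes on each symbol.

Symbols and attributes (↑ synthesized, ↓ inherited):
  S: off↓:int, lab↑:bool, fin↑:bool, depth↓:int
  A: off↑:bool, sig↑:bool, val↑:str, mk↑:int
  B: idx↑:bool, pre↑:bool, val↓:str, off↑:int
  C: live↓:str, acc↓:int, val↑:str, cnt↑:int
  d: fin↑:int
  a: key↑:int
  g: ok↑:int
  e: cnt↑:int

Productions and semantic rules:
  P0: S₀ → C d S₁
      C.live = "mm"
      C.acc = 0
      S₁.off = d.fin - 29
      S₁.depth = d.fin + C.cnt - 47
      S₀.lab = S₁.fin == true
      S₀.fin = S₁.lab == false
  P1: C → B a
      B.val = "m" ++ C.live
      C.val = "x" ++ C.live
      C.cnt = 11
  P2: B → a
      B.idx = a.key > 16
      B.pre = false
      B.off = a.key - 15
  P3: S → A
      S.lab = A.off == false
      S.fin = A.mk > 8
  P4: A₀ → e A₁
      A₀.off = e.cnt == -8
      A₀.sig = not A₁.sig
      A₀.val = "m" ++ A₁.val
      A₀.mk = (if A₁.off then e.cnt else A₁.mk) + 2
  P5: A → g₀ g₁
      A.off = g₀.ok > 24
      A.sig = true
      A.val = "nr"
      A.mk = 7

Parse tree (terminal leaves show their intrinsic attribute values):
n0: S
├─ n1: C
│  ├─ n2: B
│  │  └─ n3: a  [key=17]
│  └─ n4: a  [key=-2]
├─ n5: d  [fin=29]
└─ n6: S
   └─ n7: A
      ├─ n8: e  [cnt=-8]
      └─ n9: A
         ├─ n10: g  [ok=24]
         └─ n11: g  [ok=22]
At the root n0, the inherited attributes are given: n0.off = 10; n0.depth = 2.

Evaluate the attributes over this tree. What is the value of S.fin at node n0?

true

1. n0.off = 10  [given at root]
2. n0.depth = 2  [given at root]
3. n1.live = "mm"  ["mm"]
4. n1.acc = 0  [0]
5. n2.val = "mmm"  ["m" ++ C.live]
6. n3.key = 17  [terminal]
7. n2.idx = true  [a.key > 16]
8. n2.pre = false  [false]
9. n2.off = 2  [a.key - 15]
10. n4.key = -2  [terminal]
11. n1.val = "xmm"  ["x" ++ C.live]
12. n1.cnt = 11  [11]
13. n5.fin = 29  [terminal]
14. n6.off = 0  [d.fin - 29]
15. n6.depth = -7  [d.fin + C.cnt - 47]
16. n8.cnt = -8  [terminal]
17. n10.ok = 24  [terminal]
18. n11.ok = 22  [terminal]
19. n9.off = false  [g₀.ok > 24]
20. n9.sig = true  [true]
21. n9.val = "nr"  ["nr"]
22. n9.mk = 7  [7]
23. n7.off = true  [e.cnt == -8]
24. n7.sig = false  [not A₁.sig]
25. n7.val = "mnr"  ["m" ++ A₁.val]
26. n7.mk = 9  [(if A₁.off then e.cnt else A₁.mk) + 2]
27. n6.lab = false  [A.off == false]
28. n6.fin = true  [A.mk > 8]
29. n0.lab = true  [S₁.fin == true]
30. n0.fin = true  [S₁.lab == false]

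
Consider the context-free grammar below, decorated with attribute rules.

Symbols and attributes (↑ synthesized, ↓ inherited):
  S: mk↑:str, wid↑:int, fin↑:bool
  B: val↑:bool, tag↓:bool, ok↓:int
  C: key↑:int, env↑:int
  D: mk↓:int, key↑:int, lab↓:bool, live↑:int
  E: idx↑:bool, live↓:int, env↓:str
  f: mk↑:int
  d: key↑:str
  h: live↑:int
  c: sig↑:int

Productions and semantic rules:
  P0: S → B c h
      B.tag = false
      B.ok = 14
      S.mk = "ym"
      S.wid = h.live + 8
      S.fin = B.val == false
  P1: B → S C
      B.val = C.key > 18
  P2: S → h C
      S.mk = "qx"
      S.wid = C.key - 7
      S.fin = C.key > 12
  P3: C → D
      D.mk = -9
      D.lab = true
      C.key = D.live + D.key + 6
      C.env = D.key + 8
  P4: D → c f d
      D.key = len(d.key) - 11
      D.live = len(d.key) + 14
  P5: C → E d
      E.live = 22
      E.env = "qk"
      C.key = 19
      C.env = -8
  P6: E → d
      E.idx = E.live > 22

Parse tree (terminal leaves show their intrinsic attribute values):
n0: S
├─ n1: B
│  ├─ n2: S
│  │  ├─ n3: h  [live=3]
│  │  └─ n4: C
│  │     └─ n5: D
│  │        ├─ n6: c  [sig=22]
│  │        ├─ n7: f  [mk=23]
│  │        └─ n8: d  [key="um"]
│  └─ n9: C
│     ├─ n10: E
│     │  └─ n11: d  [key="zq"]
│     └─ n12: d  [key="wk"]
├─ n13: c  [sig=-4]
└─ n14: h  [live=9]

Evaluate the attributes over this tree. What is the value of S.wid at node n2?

6

1. n1.tag = false  [false]
2. n1.ok = 14  [14]
3. n3.live = 3  [terminal]
4. n5.mk = -9  [-9]
5. n5.lab = true  [true]
6. n6.sig = 22  [terminal]
7. n7.mk = 23  [terminal]
8. n8.key = "um"  [terminal]
9. n5.key = -9  [len(d.key) - 11]
10. n5.live = 16  [len(d.key) + 14]
11. n4.key = 13  [D.live + D.key + 6]
12. n4.env = -1  [D.key + 8]
13. n2.mk = "qx"  ["qx"]
14. n2.wid = 6  [C.key - 7]
15. n2.fin = true  [C.key > 12]
16. n10.live = 22  [22]
17. n10.env = "qk"  ["qk"]
18. n11.key = "zq"  [terminal]
19. n10.idx = false  [E.live > 22]
20. n12.key = "wk"  [terminal]
21. n9.key = 19  [19]
22. n9.env = -8  [-8]
23. n1.val = true  [C.key > 18]
24. n13.sig = -4  [terminal]
25. n14.live = 9  [terminal]
26. n0.mk = "ym"  ["ym"]
27. n0.wid = 17  [h.live + 8]
28. n0.fin = false  [B.val == false]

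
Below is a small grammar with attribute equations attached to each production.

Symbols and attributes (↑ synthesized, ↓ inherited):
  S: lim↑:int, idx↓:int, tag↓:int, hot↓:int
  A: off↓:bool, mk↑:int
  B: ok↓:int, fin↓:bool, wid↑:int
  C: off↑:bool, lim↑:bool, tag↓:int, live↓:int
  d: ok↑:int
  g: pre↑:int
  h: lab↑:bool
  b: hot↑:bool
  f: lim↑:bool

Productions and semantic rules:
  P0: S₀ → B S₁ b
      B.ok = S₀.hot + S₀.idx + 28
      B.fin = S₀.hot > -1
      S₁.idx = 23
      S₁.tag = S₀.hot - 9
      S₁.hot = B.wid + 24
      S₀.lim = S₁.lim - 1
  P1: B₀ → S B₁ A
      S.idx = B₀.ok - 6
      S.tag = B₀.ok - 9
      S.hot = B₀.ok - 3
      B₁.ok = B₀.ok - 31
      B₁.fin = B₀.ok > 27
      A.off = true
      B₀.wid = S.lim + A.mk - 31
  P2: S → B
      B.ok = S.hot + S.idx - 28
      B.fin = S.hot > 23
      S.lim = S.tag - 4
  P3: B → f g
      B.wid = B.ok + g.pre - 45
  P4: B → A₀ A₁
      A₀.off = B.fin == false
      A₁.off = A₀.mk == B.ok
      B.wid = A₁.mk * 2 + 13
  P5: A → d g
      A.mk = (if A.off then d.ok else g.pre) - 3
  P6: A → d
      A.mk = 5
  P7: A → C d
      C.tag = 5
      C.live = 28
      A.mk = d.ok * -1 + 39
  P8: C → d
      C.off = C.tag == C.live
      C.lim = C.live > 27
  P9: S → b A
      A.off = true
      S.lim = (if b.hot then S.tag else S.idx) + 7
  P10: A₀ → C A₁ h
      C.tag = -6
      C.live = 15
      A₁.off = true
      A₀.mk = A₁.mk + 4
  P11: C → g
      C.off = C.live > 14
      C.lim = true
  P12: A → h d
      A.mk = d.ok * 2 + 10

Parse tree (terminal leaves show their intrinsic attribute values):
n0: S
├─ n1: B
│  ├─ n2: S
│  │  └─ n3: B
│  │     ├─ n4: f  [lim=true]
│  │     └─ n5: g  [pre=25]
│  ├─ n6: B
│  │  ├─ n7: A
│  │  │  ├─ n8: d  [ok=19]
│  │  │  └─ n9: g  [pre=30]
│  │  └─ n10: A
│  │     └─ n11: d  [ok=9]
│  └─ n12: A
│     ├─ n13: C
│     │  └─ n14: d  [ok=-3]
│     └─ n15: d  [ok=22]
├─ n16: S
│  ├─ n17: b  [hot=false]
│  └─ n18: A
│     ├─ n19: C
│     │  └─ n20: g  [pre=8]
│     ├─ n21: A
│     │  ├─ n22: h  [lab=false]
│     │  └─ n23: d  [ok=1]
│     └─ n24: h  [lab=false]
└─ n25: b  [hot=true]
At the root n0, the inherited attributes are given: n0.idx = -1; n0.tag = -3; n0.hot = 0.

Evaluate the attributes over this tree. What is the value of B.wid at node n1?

1. n0.idx = -1  [given at root]
2. n0.tag = -3  [given at root]
3. n0.hot = 0  [given at root]
4. n1.ok = 27  [S₀.hot + S₀.idx + 28]
5. n1.fin = true  [S₀.hot > -1]
6. n2.idx = 21  [B₀.ok - 6]
7. n2.tag = 18  [B₀.ok - 9]
8. n2.hot = 24  [B₀.ok - 3]
9. n3.ok = 17  [S.hot + S.idx - 28]
10. n3.fin = true  [S.hot > 23]
11. n4.lim = true  [terminal]
12. n5.pre = 25  [terminal]
13. n3.wid = -3  [B.ok + g.pre - 45]
14. n2.lim = 14  [S.tag - 4]
15. n6.ok = -4  [B₀.ok - 31]
16. n6.fin = false  [B₀.ok > 27]
17. n7.off = true  [B.fin == false]
18. n8.ok = 19  [terminal]
19. n9.pre = 30  [terminal]
20. n7.mk = 16  [(if A.off then d.ok else g.pre) - 3]
21. n10.off = false  [A₀.mk == B.ok]
22. n11.ok = 9  [terminal]
23. n10.mk = 5  [5]
24. n6.wid = 23  [A₁.mk * 2 + 13]
25. n12.off = true  [true]
26. n13.tag = 5  [5]
27. n13.live = 28  [28]
28. n14.ok = -3  [terminal]
29. n13.off = false  [C.tag == C.live]
30. n13.lim = true  [C.live > 27]
31. n15.ok = 22  [terminal]
32. n12.mk = 17  [d.ok * -1 + 39]
33. n1.wid = 0  [S.lim + A.mk - 31]
34. n16.idx = 23  [23]
35. n16.tag = -9  [S₀.hot - 9]
36. n16.hot = 24  [B.wid + 24]
37. n17.hot = false  [terminal]
38. n18.off = true  [true]
39. n19.tag = -6  [-6]
40. n19.live = 15  [15]
41. n20.pre = 8  [terminal]
42. n19.off = true  [C.live > 14]
43. n19.lim = true  [true]
44. n21.off = true  [true]
45. n22.lab = false  [terminal]
46. n23.ok = 1  [terminal]
47. n21.mk = 12  [d.ok * 2 + 10]
48. n24.lab = false  [terminal]
49. n18.mk = 16  [A₁.mk + 4]
50. n16.lim = 30  [(if b.hot then S.tag else S.idx) + 7]
51. n25.hot = true  [terminal]
52. n0.lim = 29  [S₁.lim - 1]

0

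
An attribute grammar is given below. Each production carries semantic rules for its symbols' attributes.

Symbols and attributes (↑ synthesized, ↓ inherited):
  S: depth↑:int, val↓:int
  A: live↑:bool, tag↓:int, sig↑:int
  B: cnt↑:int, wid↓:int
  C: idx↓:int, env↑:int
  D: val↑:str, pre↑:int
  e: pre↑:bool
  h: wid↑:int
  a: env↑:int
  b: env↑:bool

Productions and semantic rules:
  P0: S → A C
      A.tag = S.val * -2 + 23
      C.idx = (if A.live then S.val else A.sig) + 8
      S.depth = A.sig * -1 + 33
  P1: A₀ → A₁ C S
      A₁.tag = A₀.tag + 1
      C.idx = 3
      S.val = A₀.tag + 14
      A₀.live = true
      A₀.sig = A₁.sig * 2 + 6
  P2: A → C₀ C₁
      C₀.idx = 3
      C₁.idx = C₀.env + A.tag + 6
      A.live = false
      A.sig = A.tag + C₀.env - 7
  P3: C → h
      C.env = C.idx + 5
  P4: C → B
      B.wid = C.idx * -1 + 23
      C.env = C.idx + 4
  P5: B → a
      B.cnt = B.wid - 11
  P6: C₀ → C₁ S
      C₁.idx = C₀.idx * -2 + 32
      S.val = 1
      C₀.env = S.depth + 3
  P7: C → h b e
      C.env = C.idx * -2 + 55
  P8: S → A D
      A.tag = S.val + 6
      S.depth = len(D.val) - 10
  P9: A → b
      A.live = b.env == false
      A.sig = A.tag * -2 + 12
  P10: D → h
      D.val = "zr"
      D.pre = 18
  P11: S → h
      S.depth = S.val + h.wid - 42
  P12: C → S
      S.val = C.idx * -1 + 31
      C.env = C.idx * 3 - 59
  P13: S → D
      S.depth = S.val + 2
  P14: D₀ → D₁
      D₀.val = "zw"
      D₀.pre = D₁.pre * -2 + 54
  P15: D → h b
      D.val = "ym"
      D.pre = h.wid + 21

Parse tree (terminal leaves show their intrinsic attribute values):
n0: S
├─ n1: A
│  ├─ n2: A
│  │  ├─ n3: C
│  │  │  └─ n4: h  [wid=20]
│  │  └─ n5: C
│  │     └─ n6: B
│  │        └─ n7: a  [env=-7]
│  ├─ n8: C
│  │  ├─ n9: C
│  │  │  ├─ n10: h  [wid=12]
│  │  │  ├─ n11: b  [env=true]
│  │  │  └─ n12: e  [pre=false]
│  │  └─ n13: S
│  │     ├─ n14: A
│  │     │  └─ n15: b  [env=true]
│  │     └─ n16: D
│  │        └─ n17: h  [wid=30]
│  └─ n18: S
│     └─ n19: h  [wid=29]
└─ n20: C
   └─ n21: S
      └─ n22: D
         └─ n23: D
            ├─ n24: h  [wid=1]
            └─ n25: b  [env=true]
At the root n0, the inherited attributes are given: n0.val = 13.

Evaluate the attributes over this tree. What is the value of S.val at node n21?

10

1. n0.val = 13  [given at root]
2. n1.tag = -3  [S.val * -2 + 23]
3. n2.tag = -2  [A₀.tag + 1]
4. n3.idx = 3  [3]
5. n4.wid = 20  [terminal]
6. n3.env = 8  [C.idx + 5]
7. n5.idx = 12  [C₀.env + A.tag + 6]
8. n6.wid = 11  [C.idx * -1 + 23]
9. n7.env = -7  [terminal]
10. n6.cnt = 0  [B.wid - 11]
11. n5.env = 16  [C.idx + 4]
12. n2.live = false  [false]
13. n2.sig = -1  [A.tag + C₀.env - 7]
14. n8.idx = 3  [3]
15. n9.idx = 26  [C₀.idx * -2 + 32]
16. n10.wid = 12  [terminal]
17. n11.env = true  [terminal]
18. n12.pre = false  [terminal]
19. n9.env = 3  [C.idx * -2 + 55]
20. n13.val = 1  [1]
21. n14.tag = 7  [S.val + 6]
22. n15.env = true  [terminal]
23. n14.live = false  [b.env == false]
24. n14.sig = -2  [A.tag * -2 + 12]
25. n17.wid = 30  [terminal]
26. n16.val = "zr"  ["zr"]
27. n16.pre = 18  [18]
28. n13.depth = -8  [len(D.val) - 10]
29. n8.env = -5  [S.depth + 3]
30. n18.val = 11  [A₀.tag + 14]
31. n19.wid = 29  [terminal]
32. n18.depth = -2  [S.val + h.wid - 42]
33. n1.live = true  [true]
34. n1.sig = 4  [A₁.sig * 2 + 6]
35. n20.idx = 21  [(if A.live then S.val else A.sig) + 8]
36. n21.val = 10  [C.idx * -1 + 31]
37. n24.wid = 1  [terminal]
38. n25.env = true  [terminal]
39. n23.val = "ym"  ["ym"]
40. n23.pre = 22  [h.wid + 21]
41. n22.val = "zw"  ["zw"]
42. n22.pre = 10  [D₁.pre * -2 + 54]
43. n21.depth = 12  [S.val + 2]
44. n20.env = 4  [C.idx * 3 - 59]
45. n0.depth = 29  [A.sig * -1 + 33]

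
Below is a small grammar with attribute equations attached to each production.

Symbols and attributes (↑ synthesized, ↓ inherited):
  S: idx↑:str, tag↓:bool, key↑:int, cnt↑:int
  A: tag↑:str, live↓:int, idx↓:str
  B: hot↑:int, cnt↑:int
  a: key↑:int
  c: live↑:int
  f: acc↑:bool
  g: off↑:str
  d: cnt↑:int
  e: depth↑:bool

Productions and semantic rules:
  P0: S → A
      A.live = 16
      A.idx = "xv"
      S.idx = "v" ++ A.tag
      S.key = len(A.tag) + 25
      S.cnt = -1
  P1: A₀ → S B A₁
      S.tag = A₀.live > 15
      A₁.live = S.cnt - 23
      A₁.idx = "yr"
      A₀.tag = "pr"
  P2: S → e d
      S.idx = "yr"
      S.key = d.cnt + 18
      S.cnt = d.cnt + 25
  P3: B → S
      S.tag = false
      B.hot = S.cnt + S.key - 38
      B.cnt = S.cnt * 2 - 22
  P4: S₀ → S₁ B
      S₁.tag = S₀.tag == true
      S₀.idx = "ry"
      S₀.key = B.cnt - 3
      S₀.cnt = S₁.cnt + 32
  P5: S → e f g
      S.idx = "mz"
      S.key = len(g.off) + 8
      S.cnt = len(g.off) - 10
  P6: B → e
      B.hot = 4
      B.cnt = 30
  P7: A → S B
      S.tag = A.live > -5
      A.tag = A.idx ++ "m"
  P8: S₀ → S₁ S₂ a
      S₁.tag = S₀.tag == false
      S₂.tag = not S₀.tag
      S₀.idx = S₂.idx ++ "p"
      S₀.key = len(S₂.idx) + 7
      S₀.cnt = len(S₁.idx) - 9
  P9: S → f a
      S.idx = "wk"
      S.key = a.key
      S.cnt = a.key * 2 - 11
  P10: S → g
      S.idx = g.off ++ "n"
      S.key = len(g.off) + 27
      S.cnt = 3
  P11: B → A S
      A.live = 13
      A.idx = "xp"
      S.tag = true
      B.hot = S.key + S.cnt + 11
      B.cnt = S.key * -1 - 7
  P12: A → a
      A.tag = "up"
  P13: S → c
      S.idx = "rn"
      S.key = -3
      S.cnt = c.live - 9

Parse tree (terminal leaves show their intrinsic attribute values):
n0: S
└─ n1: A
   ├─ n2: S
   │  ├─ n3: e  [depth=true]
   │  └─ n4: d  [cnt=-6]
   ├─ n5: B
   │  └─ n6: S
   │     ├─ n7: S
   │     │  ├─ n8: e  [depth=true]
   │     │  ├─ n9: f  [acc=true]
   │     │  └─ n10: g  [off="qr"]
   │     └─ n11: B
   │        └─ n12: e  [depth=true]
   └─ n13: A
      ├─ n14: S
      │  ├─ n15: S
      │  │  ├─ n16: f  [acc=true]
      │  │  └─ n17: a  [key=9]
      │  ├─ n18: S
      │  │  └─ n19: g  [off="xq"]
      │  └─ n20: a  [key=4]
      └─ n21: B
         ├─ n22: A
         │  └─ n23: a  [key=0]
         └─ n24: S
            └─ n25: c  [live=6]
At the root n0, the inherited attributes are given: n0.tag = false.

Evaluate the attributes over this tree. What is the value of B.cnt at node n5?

1. n0.tag = false  [given at root]
2. n1.live = 16  [16]
3. n1.idx = "xv"  ["xv"]
4. n2.tag = true  [A₀.live > 15]
5. n3.depth = true  [terminal]
6. n4.cnt = -6  [terminal]
7. n2.idx = "yr"  ["yr"]
8. n2.key = 12  [d.cnt + 18]
9. n2.cnt = 19  [d.cnt + 25]
10. n6.tag = false  [false]
11. n7.tag = false  [S₀.tag == true]
12. n8.depth = true  [terminal]
13. n9.acc = true  [terminal]
14. n10.off = "qr"  [terminal]
15. n7.idx = "mz"  ["mz"]
16. n7.key = 10  [len(g.off) + 8]
17. n7.cnt = -8  [len(g.off) - 10]
18. n12.depth = true  [terminal]
19. n11.hot = 4  [4]
20. n11.cnt = 30  [30]
21. n6.idx = "ry"  ["ry"]
22. n6.key = 27  [B.cnt - 3]
23. n6.cnt = 24  [S₁.cnt + 32]
24. n5.hot = 13  [S.cnt + S.key - 38]
25. n5.cnt = 26  [S.cnt * 2 - 22]
26. n13.live = -4  [S.cnt - 23]
27. n13.idx = "yr"  ["yr"]
28. n14.tag = true  [A.live > -5]
29. n15.tag = false  [S₀.tag == false]
30. n16.acc = true  [terminal]
31. n17.key = 9  [terminal]
32. n15.idx = "wk"  ["wk"]
33. n15.key = 9  [a.key]
34. n15.cnt = 7  [a.key * 2 - 11]
35. n18.tag = false  [not S₀.tag]
36. n19.off = "xq"  [terminal]
37. n18.idx = "xqn"  [g.off ++ "n"]
38. n18.key = 29  [len(g.off) + 27]
39. n18.cnt = 3  [3]
40. n20.key = 4  [terminal]
41. n14.idx = "xqnp"  [S₂.idx ++ "p"]
42. n14.key = 10  [len(S₂.idx) + 7]
43. n14.cnt = -7  [len(S₁.idx) - 9]
44. n22.live = 13  [13]
45. n22.idx = "xp"  ["xp"]
46. n23.key = 0  [terminal]
47. n22.tag = "up"  ["up"]
48. n24.tag = true  [true]
49. n25.live = 6  [terminal]
50. n24.idx = "rn"  ["rn"]
51. n24.key = -3  [-3]
52. n24.cnt = -3  [c.live - 9]
53. n21.hot = 5  [S.key + S.cnt + 11]
54. n21.cnt = -4  [S.key * -1 - 7]
55. n13.tag = "yrm"  [A.idx ++ "m"]
56. n1.tag = "pr"  ["pr"]
57. n0.idx = "vpr"  ["v" ++ A.tag]
58. n0.key = 27  [len(A.tag) + 25]
59. n0.cnt = -1  [-1]

26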